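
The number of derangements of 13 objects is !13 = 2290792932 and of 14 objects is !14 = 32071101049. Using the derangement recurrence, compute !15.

!15 = (15-1)·(!14 + !13) = 14·(32071101049 + 2290792932) = 14·34361893981 = 481066515734.

481066515734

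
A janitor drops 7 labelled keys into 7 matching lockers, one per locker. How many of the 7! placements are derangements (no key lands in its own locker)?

1854

Recurrence: !7 = 7·!6 + (-1)^7.
!7 = 7·265 - 1 = 1854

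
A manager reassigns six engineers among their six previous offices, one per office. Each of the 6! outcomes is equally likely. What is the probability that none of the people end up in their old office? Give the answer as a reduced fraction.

Favorable outcomes: !6 = 265.
Total outcomes: 6! = 720.
Probability = 265/720 = 53/144.

53/144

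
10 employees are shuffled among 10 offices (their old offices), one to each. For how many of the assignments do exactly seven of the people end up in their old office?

Choose which 7 of the 10 are fixed: C(10,7) = 120.
The other 3 form a derangement: !3 = 2.
Total: 120 × 2 = 240.

240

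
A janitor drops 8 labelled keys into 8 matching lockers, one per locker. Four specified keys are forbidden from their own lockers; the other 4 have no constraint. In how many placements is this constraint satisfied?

24024

Let A_j be the event that the j-th constrained one is fixed. By inclusion-exclusion over the 4 events:
Σ_{j=0}^{4} (-1)^j C(4,j)(8-j)!
= C(4,0)·8! - C(4,1)·7! + C(4,2)·6! - C(4,3)·5! + C(4,4)·4!
= 40320 - 20160 + 4320 - 480 + 24
= 24024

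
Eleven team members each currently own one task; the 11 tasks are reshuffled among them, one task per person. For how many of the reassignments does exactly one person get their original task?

14684571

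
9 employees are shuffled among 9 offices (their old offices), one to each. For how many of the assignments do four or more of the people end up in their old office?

6883

Sum C(9,i)·!(9-i) for i = 4..9:
  i=4: C(9,4)·!5 = 126·44 = 5544
  i=5: C(9,5)·!4 = 126·9 = 1134
  i=6: C(9,6)·!3 = 84·2 = 168
  i=7: C(9,7)·!2 = 36·1 = 36
  i=8: C(9,8)·!1 = 9·0 = 0
  i=9: C(9,9)·!0 = 1·1 = 1
Total = 6883.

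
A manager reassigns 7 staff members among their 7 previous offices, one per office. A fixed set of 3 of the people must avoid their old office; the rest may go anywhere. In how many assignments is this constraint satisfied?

3216

Inclusion-exclusion on the 3 forbidden self-matches:
Σ_{j=0}^{3} (-1)^j C(3,j)(7-j)!
= C(3,0)·7! - C(3,1)·6! + C(3,2)·5! - C(3,3)·4!
= 5040 - 2160 + 360 - 24
= 3216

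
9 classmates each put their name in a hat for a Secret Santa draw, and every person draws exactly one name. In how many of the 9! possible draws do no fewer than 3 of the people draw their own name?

Sum C(9,i)·!(9-i) for i = 3..9:
  i=3: C(9,3)·!6 = 84·265 = 22260
  i=4: C(9,4)·!5 = 126·44 = 5544
  i=5: C(9,5)·!4 = 126·9 = 1134
  i=6: C(9,6)·!3 = 84·2 = 168
  i=7: C(9,7)·!2 = 36·1 = 36
  i=8: C(9,8)·!1 = 9·0 = 0
  i=9: C(9,9)·!0 = 1·1 = 1
Total = 29143.

29143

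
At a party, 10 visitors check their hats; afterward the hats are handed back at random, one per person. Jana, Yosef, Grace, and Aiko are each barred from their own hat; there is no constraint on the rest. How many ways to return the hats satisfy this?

2399760

Let A_j be the event that the j-th constrained one is fixed. By inclusion-exclusion over the 4 events:
Σ_{j=0}^{4} (-1)^j C(4,j)(10-j)!
= C(4,0)·10! - C(4,1)·9! + C(4,2)·8! - C(4,3)·7! + C(4,4)·6!
= 3628800 - 1451520 + 241920 - 20160 + 720
= 2399760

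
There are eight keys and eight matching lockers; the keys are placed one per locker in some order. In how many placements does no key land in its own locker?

Use !n = n·!(n-1) + (-1)^n.
!8 = 8·1854 + 1 = 14833

14833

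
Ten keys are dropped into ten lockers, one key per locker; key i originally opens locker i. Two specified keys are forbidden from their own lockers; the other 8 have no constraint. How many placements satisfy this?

Let A_j be the event that the j-th constrained one is fixed. By inclusion-exclusion over the 2 events:
Σ_{j=0}^{2} (-1)^j C(2,j)(10-j)!
= C(2,0)·10! - C(2,1)·9! + C(2,2)·8!
= 3628800 - 725760 + 40320
= 2943360

2943360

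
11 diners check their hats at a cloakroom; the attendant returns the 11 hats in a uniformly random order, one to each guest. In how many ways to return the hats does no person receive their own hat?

14684570

By inclusion-exclusion, !11 = Σ (-1)^k · 11!/k! for k=0..11
= 11! - 11!/1! + 11!/2! - 11!/3! + 11!/4! - 11!/5! + 11!/6! - 11!/7! + 11!/8! - 11!/9! + 11!/10! - 11!/11!
= 39916800 - 39916800 + 19958400 - 6652800 + 1663200 - 332640 + 55440 - 7920 + 990 - 110 + 11 - 1
= 14684570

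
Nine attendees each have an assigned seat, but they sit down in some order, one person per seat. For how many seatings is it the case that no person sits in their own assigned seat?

The number of derangements of 9 is !9 = Σ_{k=0}^{9} (-1)^k·9!/k!
= 9! - 9!/1! + 9!/2! - 9!/3! + 9!/4! - 9!/5! + 9!/6! - 9!/7! + 9!/8! - 9!/9!
= 362880 - 362880 + 181440 - 60480 + 15120 - 3024 + 504 - 72 + 9 - 1
= 133496

133496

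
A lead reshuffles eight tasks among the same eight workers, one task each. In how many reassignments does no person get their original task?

14833

!8 = 8! · Σ_{k=0}^{8} (-1)^k/k!
= 8! - 8!/1! + 8!/2! - 8!/3! + 8!/4! - 8!/5! + 8!/6! - 8!/7! + 8!/8!
= 40320 - 40320 + 20160 - 6720 + 1680 - 336 + 56 - 8 + 1
= 14833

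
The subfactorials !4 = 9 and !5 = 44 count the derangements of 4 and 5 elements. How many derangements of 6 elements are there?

265

!6 = (6-1)·(!5 + !4) = 5·(44 + 9) = 5·53 = 265.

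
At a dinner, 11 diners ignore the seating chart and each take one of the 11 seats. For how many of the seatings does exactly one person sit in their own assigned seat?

Choose which one of the 11 is fixed: C(11,1) = 11.
The other 10 form a derangement: !10 = 1334961.
Total: 11 × 1334961 = 14684571.

14684571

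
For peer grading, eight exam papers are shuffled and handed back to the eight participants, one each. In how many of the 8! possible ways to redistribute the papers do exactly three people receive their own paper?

2464

Choose which 3 of the 8 are fixed: C(8,3) = 56.
The remaining 5 must be deranged: !5 = 44.
Total: 56 × 44 = 2464.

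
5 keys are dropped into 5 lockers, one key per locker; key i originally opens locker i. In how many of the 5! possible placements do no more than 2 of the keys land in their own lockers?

109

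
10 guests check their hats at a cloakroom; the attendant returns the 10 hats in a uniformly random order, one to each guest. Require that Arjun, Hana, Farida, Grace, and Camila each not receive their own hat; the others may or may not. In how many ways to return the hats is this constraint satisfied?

Inclusion-exclusion on the 5 forbidden self-matches:
Σ_{j=0}^{5} (-1)^j C(5,j)(10-j)!
= C(5,0)·10! - C(5,1)·9! + C(5,2)·8! - C(5,3)·7! + C(5,4)·6! - C(5,5)·5!
= 3628800 - 1814400 + 403200 - 50400 + 3600 - 120
= 2170680

2170680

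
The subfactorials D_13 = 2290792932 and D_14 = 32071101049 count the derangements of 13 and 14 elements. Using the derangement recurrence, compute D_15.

481066515734

D_15 = (15-1)·(D_14 + D_13) = 14·(32071101049 + 2290792932) = 14·34361893981 = 481066515734.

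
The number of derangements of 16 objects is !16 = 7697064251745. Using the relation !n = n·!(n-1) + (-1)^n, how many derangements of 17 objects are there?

130850092279664

!17 = 17·7697064251745 - 1 = 130850092279664.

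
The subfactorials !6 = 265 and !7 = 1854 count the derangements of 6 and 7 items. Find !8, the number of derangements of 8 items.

!8 = (8-1)·(!7 + !6) = 7·(1854 + 265) = 7·2119 = 14833.

14833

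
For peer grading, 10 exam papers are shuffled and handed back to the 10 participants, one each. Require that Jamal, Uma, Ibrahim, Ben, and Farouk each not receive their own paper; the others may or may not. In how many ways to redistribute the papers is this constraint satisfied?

Inclusion-exclusion on the 5 forbidden self-matches:
Σ_{j=0}^{5} (-1)^j C(5,j)(10-j)!
= C(5,0)·10! - C(5,1)·9! + C(5,2)·8! - C(5,3)·7! + C(5,4)·6! - C(5,5)·5!
= 3628800 - 1814400 + 403200 - 50400 + 3600 - 120
= 2170680

2170680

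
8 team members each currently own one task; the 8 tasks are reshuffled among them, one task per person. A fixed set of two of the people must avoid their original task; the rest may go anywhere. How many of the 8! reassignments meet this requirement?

Inclusion-exclusion on the 2 forbidden self-matches:
Σ_{j=0}^{2} (-1)^j C(2,j)(8-j)!
= C(2,0)·8! - C(2,1)·7! + C(2,2)·6!
= 40320 - 10080 + 720
= 30960

30960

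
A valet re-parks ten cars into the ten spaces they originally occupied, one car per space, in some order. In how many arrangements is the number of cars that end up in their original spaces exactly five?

11088

Pick the 5 fixed positions: C(10,5) = 252 ways.
The other 5 form a derangement: !5 = 44.
Total: 252 × 44 = 11088.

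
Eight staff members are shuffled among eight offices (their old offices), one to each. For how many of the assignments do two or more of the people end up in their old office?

# with exactly i fixed is C(8,i)·!(8-i); sum over i=2..8:
  i=2: C(8,2)·!6 = 28·265 = 7420
  i=3: C(8,3)·!5 = 56·44 = 2464
  i=4: C(8,4)·!4 = 70·9 = 630
  i=5: C(8,5)·!3 = 56·2 = 112
  i=6: C(8,6)·!2 = 28·1 = 28
  i=7: C(8,7)·!1 = 8·0 = 0
  i=8: C(8,8)·!0 = 1·1 = 1
Total = 10655.

10655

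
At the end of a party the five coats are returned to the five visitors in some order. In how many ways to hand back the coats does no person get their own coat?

44

The number of derangements of 5 is !5 = Σ_{k=0}^{5} (-1)^k·5!/k!
= 5! - 5!/1! + 5!/2! - 5!/3! + 5!/4! - 5!/5!
= 120 - 120 + 60 - 20 + 5 - 1
= 44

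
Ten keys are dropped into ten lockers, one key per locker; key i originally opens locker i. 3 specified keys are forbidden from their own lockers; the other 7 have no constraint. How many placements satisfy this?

2656080

Inclusion-exclusion on the 3 forbidden self-matches:
Σ_{j=0}^{3} (-1)^j C(3,j)(10-j)!
= C(3,0)·10! - C(3,1)·9! + C(3,2)·8! - C(3,3)·7!
= 3628800 - 1088640 + 120960 - 5040
= 2656080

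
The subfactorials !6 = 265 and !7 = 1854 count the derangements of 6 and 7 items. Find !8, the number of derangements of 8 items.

!8 = (8-1)·(!7 + !6) = 7·(1854 + 265) = 7·2119 = 14833.

14833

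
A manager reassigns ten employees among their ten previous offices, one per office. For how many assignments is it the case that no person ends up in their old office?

1334961

!10 is the nearest integer to 10!/e.
10! = 3628800, and 3628800/e ≈ 1334960.92, so !10 = 1334961.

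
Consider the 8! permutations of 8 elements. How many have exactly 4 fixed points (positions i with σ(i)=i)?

630

Choose which 4 of the 8 are fixed: C(8,4) = 70.
The remaining 4 must be deranged: !4 = 9.
Total: 70 × 9 = 630.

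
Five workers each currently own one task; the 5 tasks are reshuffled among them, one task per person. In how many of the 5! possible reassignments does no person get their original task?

44

!5 is the nearest integer to 5!/e.
5! = 120, and 120/e ≈ 44.15, so !5 = 44.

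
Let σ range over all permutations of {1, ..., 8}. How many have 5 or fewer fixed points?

40291

# with exactly i fixed is C(8,i)·!(8-i); sum over i=0..5:
  i=0: C(8,0)·!8 = 1·14833 = 14833
  i=1: C(8,1)·!7 = 8·1854 = 14832
  i=2: C(8,2)·!6 = 28·265 = 7420
  i=3: C(8,3)·!5 = 56·44 = 2464
  i=4: C(8,4)·!4 = 70·9 = 630
  i=5: C(8,5)·!3 = 56·2 = 112
Total = 40291.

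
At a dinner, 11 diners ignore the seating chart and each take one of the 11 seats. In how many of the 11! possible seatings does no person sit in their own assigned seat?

The subfactorial !11 = [11!/e] (nearest integer).
11! = 39916800, and 39916800/e ≈ 14684570.08, so !11 = 14684570.

14684570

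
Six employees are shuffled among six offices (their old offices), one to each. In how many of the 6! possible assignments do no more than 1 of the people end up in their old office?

529

# with exactly i fixed is C(6,i)·!(6-i); sum over i=0..1:
  i=0: C(6,0)·!6 = 1·265 = 265
  i=1: C(6,1)·!5 = 6·44 = 264
Total = 529.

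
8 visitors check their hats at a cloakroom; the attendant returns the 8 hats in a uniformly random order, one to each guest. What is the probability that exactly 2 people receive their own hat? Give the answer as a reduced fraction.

Favorable outcomes: C(8,2)·!6 = 28·265 = 7420.
Total outcomes: 8! = 40320.
Probability = 7420/40320 = 53/288.

53/288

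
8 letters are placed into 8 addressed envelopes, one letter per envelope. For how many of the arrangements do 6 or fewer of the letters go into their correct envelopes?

40319

# with exactly i fixed is C(8,i)·!(8-i); sum over i=0..6:
  i=0: C(8,0)·!8 = 1·14833 = 14833
  i=1: C(8,1)·!7 = 8·1854 = 14832
  i=2: C(8,2)·!6 = 28·265 = 7420
  i=3: C(8,3)·!5 = 56·44 = 2464
  i=4: C(8,4)·!4 = 70·9 = 630
  i=5: C(8,5)·!3 = 56·2 = 112
  i=6: C(8,6)·!2 = 28·1 = 28
Total = 40319.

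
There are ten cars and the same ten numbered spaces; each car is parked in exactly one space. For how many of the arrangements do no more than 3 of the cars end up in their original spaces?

3559886

Sum C(10,i)·!(10-i) for i = 0..3:
  i=0: C(10,0)·!10 = 1·1334961 = 1334961
  i=1: C(10,1)·!9 = 10·133496 = 1334960
  i=2: C(10,2)·!8 = 45·14833 = 667485
  i=3: C(10,3)·!7 = 120·1854 = 222480
Total = 3559886.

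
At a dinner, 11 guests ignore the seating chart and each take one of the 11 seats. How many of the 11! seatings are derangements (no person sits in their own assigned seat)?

14684570

The subfactorial !11 = [11!/e] (nearest integer).
11! = 39916800, and 39916800/e ≈ 14684570.08, so !11 = 14684570.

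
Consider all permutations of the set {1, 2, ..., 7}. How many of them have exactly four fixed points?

70

Choose which 4 of the 7 are fixed: C(7,4) = 35.
The remaining 3 must be deranged: !3 = 2.
Total: 35 × 2 = 70.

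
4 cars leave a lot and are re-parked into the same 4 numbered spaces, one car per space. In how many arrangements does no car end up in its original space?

9

The number of derangements of 4 is !4 = Σ_{k=0}^{4} (-1)^k·4!/k!
= 4! - 4!/1! + 4!/2! - 4!/3! + 4!/4!
= 24 - 24 + 12 - 4 + 1
= 9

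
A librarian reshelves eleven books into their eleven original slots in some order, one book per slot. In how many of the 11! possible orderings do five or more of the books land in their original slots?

# with exactly i fixed is C(11,i)·!(11-i); sum over i=5..11:
  i=5: C(11,5)·!6 = 462·265 = 122430
  i=6: C(11,6)·!5 = 462·44 = 20328
  i=7: C(11,7)·!4 = 330·9 = 2970
  i=8: C(11,8)·!3 = 165·2 = 330
  i=9: C(11,9)·!2 = 55·1 = 55
  i=10: C(11,10)·!1 = 11·0 = 0
  i=11: C(11,11)·!0 = 1·1 = 1
Total = 146114.

146114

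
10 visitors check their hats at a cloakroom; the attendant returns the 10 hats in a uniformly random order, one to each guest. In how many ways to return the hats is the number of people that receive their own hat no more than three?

3559886

# with exactly i fixed is C(10,i)·!(10-i); sum over i=0..3:
  i=0: C(10,0)·!10 = 1·1334961 = 1334961
  i=1: C(10,1)·!9 = 10·133496 = 1334960
  i=2: C(10,2)·!8 = 45·14833 = 667485
  i=3: C(10,3)·!7 = 120·1854 = 222480
Total = 3559886.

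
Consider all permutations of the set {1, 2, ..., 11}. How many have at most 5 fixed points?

39893116

Sum C(11,i)·!(11-i) for i = 0..5:
  i=0: C(11,0)·!11 = 1·14684570 = 14684570
  i=1: C(11,1)·!10 = 11·1334961 = 14684571
  i=2: C(11,2)·!9 = 55·133496 = 7342280
  i=3: C(11,3)·!8 = 165·14833 = 2447445
  i=4: C(11,4)·!7 = 330·1854 = 611820
  i=5: C(11,5)·!6 = 462·265 = 122430
Total = 39893116.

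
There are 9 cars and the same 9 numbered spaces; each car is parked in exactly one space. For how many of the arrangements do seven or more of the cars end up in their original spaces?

Sum C(9,i)·!(9-i) for i = 7..9:
  i=7: C(9,7)·!2 = 36·1 = 36
  i=8: C(9,8)·!1 = 9·0 = 0
  i=9: C(9,9)·!0 = 1·1 = 1
Total = 37.

37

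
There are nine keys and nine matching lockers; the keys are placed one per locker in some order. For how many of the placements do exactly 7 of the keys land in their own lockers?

Pick the 7 fixed positions: C(9,7) = 36 ways.
The other 2 form a derangement: !2 = 1.
Total: 36 × 1 = 36.

36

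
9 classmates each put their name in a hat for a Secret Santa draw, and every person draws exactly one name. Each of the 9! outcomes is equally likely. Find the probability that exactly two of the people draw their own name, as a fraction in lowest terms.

Favorable outcomes: C(9,2)·!7 = 36·1854 = 66744.
Total outcomes: 9! = 362880.
Probability = 66744/362880 = 103/560.

103/560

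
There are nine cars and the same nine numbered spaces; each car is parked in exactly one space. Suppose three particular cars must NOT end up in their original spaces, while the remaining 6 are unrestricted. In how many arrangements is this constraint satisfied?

256320

Let A_j be the event that the j-th constrained one is fixed. By inclusion-exclusion over the 3 events:
Σ_{j=0}^{3} (-1)^j C(3,j)(9-j)!
= C(3,0)·9! - C(3,1)·8! + C(3,2)·7! - C(3,3)·6!
= 362880 - 120960 + 15120 - 720
= 256320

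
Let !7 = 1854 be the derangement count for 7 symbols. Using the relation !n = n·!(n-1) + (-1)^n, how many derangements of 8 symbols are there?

14833

!8 = 8·1854 + 1 = 14833.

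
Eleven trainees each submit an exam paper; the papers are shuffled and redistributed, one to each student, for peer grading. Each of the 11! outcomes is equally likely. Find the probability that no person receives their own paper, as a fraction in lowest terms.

1468457/3991680

Favorable outcomes: !11 = 14684570.
Total outcomes: 11! = 39916800.
Probability = 14684570/39916800 = 1468457/3991680.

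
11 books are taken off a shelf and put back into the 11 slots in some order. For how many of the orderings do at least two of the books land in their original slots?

10547659

# with exactly i fixed is C(11,i)·!(11-i); sum over i=2..11:
  i=2: C(11,2)·!9 = 55·133496 = 7342280
  i=3: C(11,3)·!8 = 165·14833 = 2447445
  i=4: C(11,4)·!7 = 330·1854 = 611820
  i=5: C(11,5)·!6 = 462·265 = 122430
  i=6: C(11,6)·!5 = 462·44 = 20328
  i=7: C(11,7)·!4 = 330·9 = 2970
  i=8: C(11,8)·!3 = 165·2 = 330
  i=9: C(11,9)·!2 = 55·1 = 55
  i=10: C(11,10)·!1 = 11·0 = 0
  i=11: C(11,11)·!0 = 1·1 = 1
Total = 10547659.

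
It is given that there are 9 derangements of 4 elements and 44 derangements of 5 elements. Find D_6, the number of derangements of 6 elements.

265

D_6 = (6-1)·(D_5 + D_4) = 5·(44 + 9) = 5·53 = 265.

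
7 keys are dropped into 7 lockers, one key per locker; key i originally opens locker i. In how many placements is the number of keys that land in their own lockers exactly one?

1855

Pick the single fixed position: C(7,1) = 7 ways.
The remaining 6 must be deranged: !6 = 265.
Total: 7 × 265 = 1855.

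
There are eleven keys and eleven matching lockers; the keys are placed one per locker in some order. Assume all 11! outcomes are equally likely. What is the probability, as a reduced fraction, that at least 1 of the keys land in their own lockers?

2523223/3991680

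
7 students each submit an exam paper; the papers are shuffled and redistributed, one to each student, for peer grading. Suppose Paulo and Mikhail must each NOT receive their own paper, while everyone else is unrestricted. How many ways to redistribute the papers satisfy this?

Inclusion-exclusion on the 2 forbidden self-matches:
Σ_{j=0}^{2} (-1)^j C(2,j)(7-j)!
= C(2,0)·7! - C(2,1)·6! + C(2,2)·5!
= 5040 - 1440 + 120
= 3720

3720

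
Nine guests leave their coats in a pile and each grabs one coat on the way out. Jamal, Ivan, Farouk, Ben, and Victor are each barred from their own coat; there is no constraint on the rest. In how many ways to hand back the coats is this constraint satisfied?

Let A_j be the event that the j-th constrained one is fixed. By inclusion-exclusion over the 5 events:
Σ_{j=0}^{5} (-1)^j C(5,j)(9-j)!
= C(5,0)·9! - C(5,1)·8! + C(5,2)·7! - C(5,3)·6! + C(5,4)·5! - C(5,5)·4!
= 362880 - 201600 + 50400 - 7200 + 600 - 24
= 205056

205056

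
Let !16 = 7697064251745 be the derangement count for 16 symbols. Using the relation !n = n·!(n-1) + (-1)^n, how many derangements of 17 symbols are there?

130850092279664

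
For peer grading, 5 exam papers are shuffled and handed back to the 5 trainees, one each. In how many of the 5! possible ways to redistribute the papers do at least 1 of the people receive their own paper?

76

# with exactly i fixed is C(5,i)·!(5-i); sum over i=1..5:
  i=1: C(5,1)·!4 = 5·9 = 45
  i=2: C(5,2)·!3 = 10·2 = 20
  i=3: C(5,3)·!2 = 10·1 = 10
  i=4: C(5,4)·!1 = 5·0 = 0
  i=5: C(5,5)·!0 = 1·1 = 1
Total = 76.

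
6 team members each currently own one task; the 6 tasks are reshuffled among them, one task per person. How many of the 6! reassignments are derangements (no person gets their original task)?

!6 is the nearest integer to 6!/e.
6! = 720, and 720/e ≈ 264.87, so !6 = 265.

265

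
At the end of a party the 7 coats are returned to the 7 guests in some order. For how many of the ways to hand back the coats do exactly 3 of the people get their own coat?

Choose which 3 of the 7 are fixed: C(7,3) = 35.
The other 4 form a derangement: !4 = 9.
Total: 35 × 9 = 315.

315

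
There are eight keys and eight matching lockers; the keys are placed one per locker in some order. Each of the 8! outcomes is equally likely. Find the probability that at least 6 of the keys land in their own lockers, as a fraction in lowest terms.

Favorable outcomes: Σ_{i≥6} C(8,i)·!(8-i) = 28·1 + 8·0 + 1·1 = 29.
Total outcomes: 8! = 40320.
Probability = 29/40320 = 29/40320.

29/40320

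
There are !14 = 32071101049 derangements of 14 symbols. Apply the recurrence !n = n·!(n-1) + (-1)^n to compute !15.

481066515734

!15 = 15·32071101049 - 1 = 481066515734.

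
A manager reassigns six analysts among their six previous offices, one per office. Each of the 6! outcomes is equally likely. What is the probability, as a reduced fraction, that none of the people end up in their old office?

53/144

Favorable outcomes: !6 = 265.
Total outcomes: 6! = 720.
Probability = 265/720 = 53/144.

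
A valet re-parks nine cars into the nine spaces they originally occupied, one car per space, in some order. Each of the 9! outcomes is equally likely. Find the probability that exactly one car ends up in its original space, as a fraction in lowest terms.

Favorable outcomes: C(9,1)·!8 = 9·14833 = 133497.
Total outcomes: 9! = 362880.
Probability = 133497/362880 = 2119/5760.

2119/5760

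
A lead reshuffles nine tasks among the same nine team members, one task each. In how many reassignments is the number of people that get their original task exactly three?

Pick the 3 fixed positions: C(9,3) = 84 ways.
The remaining 6 must be deranged: !6 = 265.
Total: 84 × 265 = 22260.

22260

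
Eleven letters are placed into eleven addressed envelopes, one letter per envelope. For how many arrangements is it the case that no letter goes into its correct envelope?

14684570

By inclusion-exclusion, !11 = Σ (-1)^k · 11!/k! for k=0..11
= 11! - 11!/1! + 11!/2! - 11!/3! + 11!/4! - 11!/5! + 11!/6! - 11!/7! + 11!/8! - 11!/9! + 11!/10! - 11!/11!
= 39916800 - 39916800 + 19958400 - 6652800 + 1663200 - 332640 + 55440 - 7920 + 990 - 110 + 11 - 1
= 14684570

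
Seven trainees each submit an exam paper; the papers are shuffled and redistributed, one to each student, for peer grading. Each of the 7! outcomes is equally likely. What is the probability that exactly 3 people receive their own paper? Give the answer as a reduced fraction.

1/16

Favorable outcomes: C(7,3)·!4 = 35·9 = 315.
Total outcomes: 7! = 5040.
Probability = 315/5040 = 1/16.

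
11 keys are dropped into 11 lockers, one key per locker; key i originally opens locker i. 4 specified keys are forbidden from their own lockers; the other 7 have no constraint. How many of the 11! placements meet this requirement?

Let A_j be the event that the j-th constrained one is fixed. By inclusion-exclusion over the 4 events:
Σ_{j=0}^{4} (-1)^j C(4,j)(11-j)!
= C(4,0)·11! - C(4,1)·10! + C(4,2)·9! - C(4,3)·8! + C(4,4)·7!
= 39916800 - 14515200 + 2177280 - 161280 + 5040
= 27422640

27422640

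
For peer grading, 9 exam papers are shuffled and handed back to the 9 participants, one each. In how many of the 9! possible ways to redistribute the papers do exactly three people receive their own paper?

Choose which 3 of the 9 are fixed: C(9,3) = 84.
The remaining 6 must be deranged: !6 = 265.
Total: 84 × 265 = 22260.

22260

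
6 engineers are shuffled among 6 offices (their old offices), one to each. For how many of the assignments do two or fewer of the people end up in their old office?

664

# with exactly i fixed is C(6,i)·!(6-i); sum over i=0..2:
  i=0: C(6,0)·!6 = 1·265 = 265
  i=1: C(6,1)·!5 = 6·44 = 264
  i=2: C(6,2)·!4 = 15·9 = 135
Total = 664.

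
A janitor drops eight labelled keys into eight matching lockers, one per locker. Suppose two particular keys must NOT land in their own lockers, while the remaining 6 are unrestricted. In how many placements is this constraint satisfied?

30960

Let A_j be the event that the j-th constrained one is fixed. By inclusion-exclusion over the 2 events:
Σ_{j=0}^{2} (-1)^j C(2,j)(8-j)!
= C(2,0)·8! - C(2,1)·7! + C(2,2)·6!
= 40320 - 10080 + 720
= 30960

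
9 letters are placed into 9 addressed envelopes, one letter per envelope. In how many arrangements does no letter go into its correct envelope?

133496

!9 = 9! · Σ_{k=0}^{9} (-1)^k/k!
= 9! - 9!/1! + 9!/2! - 9!/3! + 9!/4! - 9!/5! + 9!/6! - 9!/7! + 9!/8! - 9!/9!
= 362880 - 362880 + 181440 - 60480 + 15120 - 3024 + 504 - 72 + 9 - 1
= 133496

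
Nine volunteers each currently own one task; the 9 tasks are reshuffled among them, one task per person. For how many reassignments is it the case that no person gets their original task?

!9 = 9! · Σ_{k=0}^{9} (-1)^k/k!
= 9! - 9!/1! + 9!/2! - 9!/3! + 9!/4! - 9!/5! + 9!/6! - 9!/7! + 9!/8! - 9!/9!
= 362880 - 362880 + 181440 - 60480 + 15120 - 3024 + 504 - 72 + 9 - 1
= 133496

133496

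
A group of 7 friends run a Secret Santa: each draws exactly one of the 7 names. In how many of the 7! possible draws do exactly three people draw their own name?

315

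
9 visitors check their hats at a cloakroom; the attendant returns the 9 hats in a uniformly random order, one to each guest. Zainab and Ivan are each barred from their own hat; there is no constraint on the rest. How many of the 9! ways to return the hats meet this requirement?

287280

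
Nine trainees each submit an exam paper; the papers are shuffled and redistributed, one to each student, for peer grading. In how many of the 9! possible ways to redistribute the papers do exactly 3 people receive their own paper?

Pick the 3 fixed positions: C(9,3) = 84 ways.
The other 6 form a derangement: !6 = 265.
Total: 84 × 265 = 22260.

22260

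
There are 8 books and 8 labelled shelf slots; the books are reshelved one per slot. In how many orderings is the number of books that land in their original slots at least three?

3235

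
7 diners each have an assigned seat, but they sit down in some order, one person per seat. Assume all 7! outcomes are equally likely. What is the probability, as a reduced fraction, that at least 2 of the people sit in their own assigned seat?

Favorable outcomes: Σ_{i≥2} C(7,i)·!(7-i) = 21·44 + 35·9 + 35·2 + 21·1 + 7·0 + 1·1 = 1331.
Total outcomes: 7! = 5040.
Probability = 1331/5040 = 1331/5040.

1331/5040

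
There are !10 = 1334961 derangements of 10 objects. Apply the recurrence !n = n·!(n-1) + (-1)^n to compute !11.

14684570

!11 = 11·1334961 - 1 = 14684570.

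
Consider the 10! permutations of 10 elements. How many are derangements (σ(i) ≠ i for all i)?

1334961

Recurrence: !10 = 9·(!9 + !8).
!10 = 9·(133496 + 14833) = 9·148329 = 1334961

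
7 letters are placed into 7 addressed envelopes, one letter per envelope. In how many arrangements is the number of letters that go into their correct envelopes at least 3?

# with exactly i fixed is C(7,i)·!(7-i); sum over i=3..7:
  i=3: C(7,3)·!4 = 35·9 = 315
  i=4: C(7,4)·!3 = 35·2 = 70
  i=5: C(7,5)·!2 = 21·1 = 21
  i=6: C(7,6)·!1 = 7·0 = 0
  i=7: C(7,7)·!0 = 1·1 = 1
Total = 407.

407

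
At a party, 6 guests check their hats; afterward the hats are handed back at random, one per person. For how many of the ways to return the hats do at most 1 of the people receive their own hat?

529

Sum C(6,i)·!(6-i) for i = 0..1:
  i=0: C(6,0)·!6 = 1·265 = 265
  i=1: C(6,1)·!5 = 6·44 = 264
Total = 529.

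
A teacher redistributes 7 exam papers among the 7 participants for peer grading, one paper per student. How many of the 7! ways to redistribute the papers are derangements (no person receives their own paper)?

1854

The subfactorial !7 = [7!/e] (nearest integer).
7! = 5040, and 5040/e ≈ 1854.11, so !7 = 1854.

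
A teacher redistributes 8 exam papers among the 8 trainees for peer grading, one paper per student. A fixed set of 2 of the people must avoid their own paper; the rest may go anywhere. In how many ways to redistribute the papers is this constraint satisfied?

Inclusion-exclusion on the 2 forbidden self-matches:
Σ_{j=0}^{2} (-1)^j C(2,j)(8-j)!
= C(2,0)·8! - C(2,1)·7! + C(2,2)·6!
= 40320 - 10080 + 720
= 30960

30960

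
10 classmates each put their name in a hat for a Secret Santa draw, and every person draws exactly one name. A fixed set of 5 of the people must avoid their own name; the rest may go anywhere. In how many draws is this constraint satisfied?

2170680

Inclusion-exclusion on the 5 forbidden self-matches:
Σ_{j=0}^{5} (-1)^j C(5,j)(10-j)!
= C(5,0)·10! - C(5,1)·9! + C(5,2)·8! - C(5,3)·7! + C(5,4)·6! - C(5,5)·5!
= 3628800 - 1814400 + 403200 - 50400 + 3600 - 120
= 2170680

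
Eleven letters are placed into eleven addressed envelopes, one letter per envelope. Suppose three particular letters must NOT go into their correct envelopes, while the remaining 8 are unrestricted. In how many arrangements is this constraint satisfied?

Let A_j be the event that the j-th constrained one is fixed. By inclusion-exclusion over the 3 events:
Σ_{j=0}^{3} (-1)^j C(3,j)(11-j)!
= C(3,0)·11! - C(3,1)·10! + C(3,2)·9! - C(3,3)·8!
= 39916800 - 10886400 + 1088640 - 40320
= 30078720

30078720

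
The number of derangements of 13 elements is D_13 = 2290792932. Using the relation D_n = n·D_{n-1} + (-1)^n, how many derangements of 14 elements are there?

32071101049

D_14 = 14·2290792932 + 1 = 32071101049.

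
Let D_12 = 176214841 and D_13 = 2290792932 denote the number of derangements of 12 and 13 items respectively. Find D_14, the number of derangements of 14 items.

32071101049

D_14 = (14-1)·(D_13 + D_12) = 13·(2290792932 + 176214841) = 13·2467007773 = 32071101049.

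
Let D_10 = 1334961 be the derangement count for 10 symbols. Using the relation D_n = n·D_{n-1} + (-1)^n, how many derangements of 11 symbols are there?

D_11 = 11·1334961 - 1 = 14684570.

14684570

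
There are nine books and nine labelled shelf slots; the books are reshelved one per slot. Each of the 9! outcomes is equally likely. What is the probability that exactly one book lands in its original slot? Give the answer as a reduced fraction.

Favorable outcomes: C(9,1)·!8 = 9·14833 = 133497.
Total outcomes: 9! = 362880.
Probability = 133497/362880 = 2119/5760.

2119/5760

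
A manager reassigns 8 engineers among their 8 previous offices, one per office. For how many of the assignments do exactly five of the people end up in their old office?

112

Pick the 5 fixed positions: C(8,5) = 56 ways.
The remaining 3 must be deranged: !3 = 2.
Total: 56 × 2 = 112.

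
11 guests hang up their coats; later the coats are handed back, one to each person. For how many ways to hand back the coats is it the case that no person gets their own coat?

14684570

By inclusion-exclusion, !11 = Σ (-1)^k · 11!/k! for k=0..11
= 11! - 11!/1! + 11!/2! - 11!/3! + 11!/4! - 11!/5! + 11!/6! - 11!/7! + 11!/8! - 11!/9! + 11!/10! - 11!/11!
= 39916800 - 39916800 + 19958400 - 6652800 + 1663200 - 332640 + 55440 - 7920 + 990 - 110 + 11 - 1
= 14684570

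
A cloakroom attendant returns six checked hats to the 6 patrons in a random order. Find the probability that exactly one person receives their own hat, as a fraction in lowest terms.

11/30

Favorable outcomes: C(6,1)·!5 = 6·44 = 264.
Total outcomes: 6! = 720.
Probability = 264/720 = 11/30.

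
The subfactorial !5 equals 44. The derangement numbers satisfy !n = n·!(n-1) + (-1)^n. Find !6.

!6 = 6·44 + 1 = 265.

265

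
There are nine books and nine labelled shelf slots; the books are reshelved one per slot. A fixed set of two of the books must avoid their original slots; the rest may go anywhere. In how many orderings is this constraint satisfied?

Inclusion-exclusion on the 2 forbidden self-matches:
Σ_{j=0}^{2} (-1)^j C(2,j)(9-j)!
= C(2,0)·9! - C(2,1)·8! + C(2,2)·7!
= 362880 - 80640 + 5040
= 287280

287280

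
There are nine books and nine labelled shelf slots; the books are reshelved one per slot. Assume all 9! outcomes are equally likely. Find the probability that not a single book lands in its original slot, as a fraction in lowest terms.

Favorable outcomes: !9 = 133496.
Total outcomes: 9! = 362880.
Probability = 133496/362880 = 16687/45360.

16687/45360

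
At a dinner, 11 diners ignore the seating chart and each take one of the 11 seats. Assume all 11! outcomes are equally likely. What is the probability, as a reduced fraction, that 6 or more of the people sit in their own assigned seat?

Favorable outcomes: Σ_{i≥6} C(11,i)·!(11-i) = 462·44 + 330·9 + 165·2 + 55·1 + 11·0 + 1·1 = 23684.
Total outcomes: 11! = 39916800.
Probability = 23684/39916800 = 5921/9979200.

5921/9979200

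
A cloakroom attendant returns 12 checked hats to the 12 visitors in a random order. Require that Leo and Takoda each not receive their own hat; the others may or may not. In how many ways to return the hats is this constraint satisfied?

402796800

Inclusion-exclusion on the 2 forbidden self-matches:
Σ_{j=0}^{2} (-1)^j C(2,j)(12-j)!
= C(2,0)·12! - C(2,1)·11! + C(2,2)·10!
= 479001600 - 79833600 + 3628800
= 402796800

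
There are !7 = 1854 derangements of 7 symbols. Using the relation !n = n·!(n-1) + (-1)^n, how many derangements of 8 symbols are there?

!8 = 8·1854 + 1 = 14833.

14833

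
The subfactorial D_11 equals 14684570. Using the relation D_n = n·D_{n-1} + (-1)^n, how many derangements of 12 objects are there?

D_12 = 12·14684570 + 1 = 176214841.

176214841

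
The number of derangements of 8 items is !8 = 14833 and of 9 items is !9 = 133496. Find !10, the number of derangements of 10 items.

1334961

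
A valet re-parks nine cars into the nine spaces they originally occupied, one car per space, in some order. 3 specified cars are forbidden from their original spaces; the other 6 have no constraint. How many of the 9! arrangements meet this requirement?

Let A_j be the event that the j-th constrained one is fixed. By inclusion-exclusion over the 3 events:
Σ_{j=0}^{3} (-1)^j C(3,j)(9-j)!
= C(3,0)·9! - C(3,1)·8! + C(3,2)·7! - C(3,3)·6!
= 362880 - 120960 + 15120 - 720
= 256320

256320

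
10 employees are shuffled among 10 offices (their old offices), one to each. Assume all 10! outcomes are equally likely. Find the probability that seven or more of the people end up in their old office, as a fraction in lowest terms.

Favorable outcomes: Σ_{i≥7} C(10,i)·!(10-i) = 120·2 + 45·1 + 10·0 + 1·1 = 286.
Total outcomes: 10! = 3628800.
Probability = 286/3628800 = 143/1814400.

143/1814400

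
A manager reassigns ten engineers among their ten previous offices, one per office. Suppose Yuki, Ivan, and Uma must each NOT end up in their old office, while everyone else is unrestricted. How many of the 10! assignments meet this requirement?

2656080

Inclusion-exclusion on the 3 forbidden self-matches:
Σ_{j=0}^{3} (-1)^j C(3,j)(10-j)!
= C(3,0)·10! - C(3,1)·9! + C(3,2)·8! - C(3,3)·7!
= 3628800 - 1088640 + 120960 - 5040
= 2656080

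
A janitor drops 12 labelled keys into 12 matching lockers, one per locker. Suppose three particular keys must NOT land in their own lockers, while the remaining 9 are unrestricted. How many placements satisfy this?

369774720

Let A_j be the event that the j-th constrained one is fixed. By inclusion-exclusion over the 3 events:
Σ_{j=0}^{3} (-1)^j C(3,j)(12-j)!
= C(3,0)·12! - C(3,1)·11! + C(3,2)·10! - C(3,3)·9!
= 479001600 - 119750400 + 10886400 - 362880
= 369774720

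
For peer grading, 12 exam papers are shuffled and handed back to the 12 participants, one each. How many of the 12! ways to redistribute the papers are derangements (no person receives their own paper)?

Recurrence: !12 = 11·(!11 + !10).
!12 = 11·(14684570 + 1334961) = 11·16019531 = 176214841

176214841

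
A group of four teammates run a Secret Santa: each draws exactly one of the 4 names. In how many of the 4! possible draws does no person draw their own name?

9

Recurrence: !4 = 4·!3 + (-1)^4.
!4 = 4·2 + 1 = 9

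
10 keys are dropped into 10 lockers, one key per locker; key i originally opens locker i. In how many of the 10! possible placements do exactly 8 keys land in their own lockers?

45

Pick the 8 fixed positions: C(10,8) = 45 ways.
The other 2 form a derangement: !2 = 1.
Total: 45 × 1 = 45.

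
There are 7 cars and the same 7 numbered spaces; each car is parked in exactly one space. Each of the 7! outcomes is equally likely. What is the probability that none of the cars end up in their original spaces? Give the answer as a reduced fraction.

103/280

Favorable outcomes: !7 = 1854.
Total outcomes: 7! = 5040.
Probability = 1854/5040 = 103/280.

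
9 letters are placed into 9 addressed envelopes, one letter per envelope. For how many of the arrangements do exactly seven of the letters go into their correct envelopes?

36

Pick the 7 fixed positions: C(9,7) = 36 ways.
The remaining 2 must be deranged: !2 = 1.
Total: 36 × 1 = 36.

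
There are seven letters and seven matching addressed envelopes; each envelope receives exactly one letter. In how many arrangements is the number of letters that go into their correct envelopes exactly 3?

315

Choose which 3 of the 7 are fixed: C(7,3) = 35.
The remaining 4 must be deranged: !4 = 9.
Total: 35 × 9 = 315.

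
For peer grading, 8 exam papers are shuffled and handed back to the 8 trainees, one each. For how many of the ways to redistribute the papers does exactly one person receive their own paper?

14832

Choose which one of the 8 is fixed: C(8,1) = 8.
The other 7 form a derangement: !7 = 1854.
Total: 8 × 1854 = 14832.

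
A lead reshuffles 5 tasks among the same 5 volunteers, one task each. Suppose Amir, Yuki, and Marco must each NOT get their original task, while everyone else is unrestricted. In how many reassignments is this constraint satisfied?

Let A_j be the event that the j-th constrained one is fixed. By inclusion-exclusion over the 3 events:
Σ_{j=0}^{3} (-1)^j C(3,j)(5-j)!
= C(3,0)·5! - C(3,1)·4! + C(3,2)·3! - C(3,3)·2!
= 120 - 72 + 18 - 2
= 64

64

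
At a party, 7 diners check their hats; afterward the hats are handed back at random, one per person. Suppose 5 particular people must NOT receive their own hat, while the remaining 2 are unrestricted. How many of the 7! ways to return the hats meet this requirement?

Inclusion-exclusion on the 5 forbidden self-matches:
Σ_{j=0}^{5} (-1)^j C(5,j)(7-j)!
= C(5,0)·7! - C(5,1)·6! + C(5,2)·5! - C(5,3)·4! + C(5,4)·3! - C(5,5)·2!
= 5040 - 3600 + 1200 - 240 + 30 - 2
= 2428

2428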